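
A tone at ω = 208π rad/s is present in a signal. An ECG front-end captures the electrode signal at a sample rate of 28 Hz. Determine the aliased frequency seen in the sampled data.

8 Hz

ω = 208π rad/s → f = ω/(2π) = 104 Hz.
104 Hz mod fs = 20 Hz.
20 Hz > fs/2 = 14 Hz, folds to fs − 20 Hz = 8 Hz.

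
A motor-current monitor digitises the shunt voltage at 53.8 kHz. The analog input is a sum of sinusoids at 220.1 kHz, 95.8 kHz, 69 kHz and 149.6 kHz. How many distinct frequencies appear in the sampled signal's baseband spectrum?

fs/2 = 26.9 kHz.
220.1 kHz mod fs = 4.9 kHz.
4.9 kHz ≤ fs/2 = 26.9 kHz, appears at 4.9 kHz.
95.8 kHz mod fs = 42 kHz.
42 kHz > fs/2 = 26.9 kHz, folds to fs − 42 kHz = 11.8 kHz.
69 kHz mod fs = 15.2 kHz.
15.2 kHz ≤ fs/2 = 26.9 kHz, appears at 15.2 kHz.
149.6 kHz mod fs = 42 kHz.
42 kHz > fs/2 = 26.9 kHz, folds to fs − 42 kHz = 11.8 kHz.
Distinct values: {4.9 kHz, 11.8 kHz, 15.2 kHz} → 3.

3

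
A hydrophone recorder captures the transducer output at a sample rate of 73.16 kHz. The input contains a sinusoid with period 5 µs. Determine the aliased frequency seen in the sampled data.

T = 5 µs → f = 1/T = 200 kHz.
200 kHz mod fs = 53.68 kHz.
53.68 kHz > fs/2 = 36.58 kHz, folds to fs − 53.68 kHz = 19.48 kHz.

19.48 kHz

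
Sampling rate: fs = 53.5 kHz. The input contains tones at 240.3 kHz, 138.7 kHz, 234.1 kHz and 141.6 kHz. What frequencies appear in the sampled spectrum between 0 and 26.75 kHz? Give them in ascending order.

fs/2 = 26.75 kHz.
240.3 kHz mod fs = 26.3 kHz.
26.3 kHz ≤ fs/2 = 26.75 kHz, appears at 26.3 kHz.
138.7 kHz mod fs = 31.7 kHz.
31.7 kHz > fs/2 = 26.75 kHz, folds to fs − 31.7 kHz = 21.8 kHz.
234.1 kHz mod fs = 20.1 kHz.
20.1 kHz ≤ fs/2 = 26.75 kHz, appears at 20.1 kHz.
141.6 kHz mod fs = 34.6 kHz.
34.6 kHz > fs/2 = 26.75 kHz, folds to fs − 34.6 kHz = 18.9 kHz.
Distinct values: {18.9 kHz, 20.1 kHz, 21.8 kHz, 26.3 kHz}.

18.9 kHz, 20.1 kHz, 21.8 kHz, 26.3 kHz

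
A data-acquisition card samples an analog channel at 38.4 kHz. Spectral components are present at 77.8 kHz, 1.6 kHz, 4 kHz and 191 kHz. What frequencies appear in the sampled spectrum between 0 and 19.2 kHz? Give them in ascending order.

fs/2 = 19.2 kHz.
77.8 kHz mod fs = 1 kHz.
1 kHz ≤ fs/2 = 19.2 kHz, appears at 1 kHz.
1.6 kHz ≤ fs/2 = 19.2 kHz, passes unchanged.
4 kHz ≤ fs/2 = 19.2 kHz, passes unchanged.
191 kHz mod fs = 37.4 kHz.
37.4 kHz > fs/2 = 19.2 kHz, folds to fs − 37.4 kHz = 1 kHz.
Distinct values: {1 kHz, 1.6 kHz, 4 kHz}.

1 kHz, 1.6 kHz, 4 kHz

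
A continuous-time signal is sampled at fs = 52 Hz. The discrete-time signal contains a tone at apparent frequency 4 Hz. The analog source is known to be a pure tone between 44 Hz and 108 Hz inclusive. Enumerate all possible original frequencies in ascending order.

48 Hz, 56 Hz, 100 Hz, 108 Hz

Frequencies that alias to 4 Hz are k·fs ± 4 Hz for integer k ≥ 0.
k=0: 4 Hz.
k=1: 48 Hz, 56 Hz.
k=2: 100 Hz, 108 Hz.
k=3: 152 Hz, 160 Hz.
Within [44 Hz, 108 Hz]: 48 Hz, 56 Hz, 100 Hz, 108 Hz.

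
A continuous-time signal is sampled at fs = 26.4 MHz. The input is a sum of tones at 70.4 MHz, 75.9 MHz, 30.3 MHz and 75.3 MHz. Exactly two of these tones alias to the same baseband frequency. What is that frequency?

fs/2 = 13.2 MHz.
70.4 MHz mod fs = 17.6 MHz.
17.6 MHz > fs/2 = 13.2 MHz, folds to fs − 17.6 MHz = 8.8 MHz.
75.9 MHz mod fs = 23.1 MHz.
23.1 MHz > fs/2 = 13.2 MHz, folds to fs − 23.1 MHz = 3.3 MHz.
30.3 MHz mod fs = 3.9 MHz.
3.9 MHz ≤ fs/2 = 13.2 MHz, appears at 3.9 MHz.
75.3 MHz mod fs = 22.5 MHz.
22.5 MHz > fs/2 = 13.2 MHz, folds to fs − 22.5 MHz = 3.9 MHz.
30.3 MHz and 75.3 MHz both map to 3.9 MHz.

3.9 MHz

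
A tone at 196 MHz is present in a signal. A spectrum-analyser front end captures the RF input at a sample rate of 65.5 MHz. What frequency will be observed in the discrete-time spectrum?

196 MHz mod fs = 65 MHz.
65 MHz > fs/2 = 32.75 MHz, folds to fs − 65 MHz = 0.5 MHz.

0.5 MHz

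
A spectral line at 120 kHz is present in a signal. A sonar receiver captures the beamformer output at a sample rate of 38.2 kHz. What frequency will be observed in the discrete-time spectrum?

5.4 kHz

120 kHz mod fs = 5.4 kHz.
5.4 kHz ≤ fs/2 = 19.1 kHz, appears at 5.4 kHz.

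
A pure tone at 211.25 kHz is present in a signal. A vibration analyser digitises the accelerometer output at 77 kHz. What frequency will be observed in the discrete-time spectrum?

19.75 kHz

211.25 kHz mod fs = 57.25 kHz.
57.25 kHz > fs/2 = 38.5 kHz, folds to fs − 57.25 kHz = 19.75 kHz.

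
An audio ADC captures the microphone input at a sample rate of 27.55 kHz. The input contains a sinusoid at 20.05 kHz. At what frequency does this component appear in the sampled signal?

7.5 kHz

20.05 kHz > fs/2 = 13.775 kHz, folds to fs − 20.05 kHz = 7.5 kHz.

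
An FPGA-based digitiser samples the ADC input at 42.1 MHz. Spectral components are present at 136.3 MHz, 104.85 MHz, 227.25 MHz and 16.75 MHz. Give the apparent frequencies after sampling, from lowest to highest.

fs/2 = 21.05 MHz.
136.3 MHz mod fs = 10 MHz.
10 MHz ≤ fs/2 = 21.05 MHz, appears at 10 MHz.
104.85 MHz mod fs = 20.65 MHz.
20.65 MHz ≤ fs/2 = 21.05 MHz, appears at 20.65 MHz.
227.25 MHz mod fs = 16.75 MHz.
16.75 MHz ≤ fs/2 = 21.05 MHz, appears at 16.75 MHz.
16.75 MHz ≤ fs/2 = 21.05 MHz, passes unchanged.
Distinct values: {10 MHz, 16.75 MHz, 20.65 MHz}.

10 MHz, 16.75 MHz, 20.65 MHz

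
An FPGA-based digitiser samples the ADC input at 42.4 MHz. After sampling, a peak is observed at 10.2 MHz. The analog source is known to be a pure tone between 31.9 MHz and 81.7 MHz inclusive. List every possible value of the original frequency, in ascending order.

32.2 MHz, 52.6 MHz, 74.6 MHz

Frequencies that alias to 10.2 MHz are k·fs ± 10.2 MHz for integer k ≥ 0.
k=0: 10.2 MHz.
k=1: 32.2 MHz, 52.6 MHz.
k=2: 74.6 MHz, 95 MHz.
k=3: 117 MHz, 137.4 MHz.
Within [31.9 MHz, 81.7 MHz]: 32.2 MHz, 52.6 MHz, 74.6 MHz.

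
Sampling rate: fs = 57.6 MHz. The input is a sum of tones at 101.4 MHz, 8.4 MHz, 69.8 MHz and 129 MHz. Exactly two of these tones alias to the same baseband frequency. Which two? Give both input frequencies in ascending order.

fs/2 = 28.8 MHz.
101.4 MHz mod fs = 43.8 MHz.
43.8 MHz > fs/2 = 28.8 MHz, folds to fs − 43.8 MHz = 13.8 MHz.
8.4 MHz ≤ fs/2 = 28.8 MHz, passes unchanged.
69.8 MHz mod fs = 12.2 MHz.
12.2 MHz ≤ fs/2 = 28.8 MHz, appears at 12.2 MHz.
129 MHz mod fs = 13.8 MHz.
13.8 MHz ≤ fs/2 = 28.8 MHz, appears at 13.8 MHz.
101.4 MHz and 129 MHz both map to 13.8 MHz.

101.4 MHz, 129 MHz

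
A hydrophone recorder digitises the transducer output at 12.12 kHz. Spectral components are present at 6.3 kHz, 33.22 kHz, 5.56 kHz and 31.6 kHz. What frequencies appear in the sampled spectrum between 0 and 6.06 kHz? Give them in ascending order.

3.14 kHz, 4.76 kHz, 5.56 kHz, 5.82 kHz

fs/2 = 6.06 kHz.
6.3 kHz > fs/2 = 6.06 kHz, folds to fs − 6.3 kHz = 5.82 kHz.
33.22 kHz mod fs = 8.98 kHz.
8.98 kHz > fs/2 = 6.06 kHz, folds to fs − 8.98 kHz = 3.14 kHz.
5.56 kHz ≤ fs/2 = 6.06 kHz, passes unchanged.
31.6 kHz mod fs = 7.36 kHz.
7.36 kHz > fs/2 = 6.06 kHz, folds to fs − 7.36 kHz = 4.76 kHz.
Distinct values: {3.14 kHz, 4.76 kHz, 5.56 kHz, 5.82 kHz}.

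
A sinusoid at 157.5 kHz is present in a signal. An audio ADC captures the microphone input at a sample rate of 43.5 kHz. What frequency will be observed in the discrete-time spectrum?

16.5 kHz

157.5 kHz mod fs = 27 kHz.
27 kHz > fs/2 = 21.75 kHz, folds to fs − 27 kHz = 16.5 kHz.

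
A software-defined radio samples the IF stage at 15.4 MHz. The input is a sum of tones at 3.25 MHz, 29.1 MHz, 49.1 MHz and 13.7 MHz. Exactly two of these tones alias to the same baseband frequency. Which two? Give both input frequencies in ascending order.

13.7 MHz, 29.1 MHz

fs/2 = 7.7 MHz.
3.25 MHz ≤ fs/2 = 7.7 MHz, passes unchanged.
29.1 MHz mod fs = 13.7 MHz.
13.7 MHz > fs/2 = 7.7 MHz, folds to fs − 13.7 MHz = 1.7 MHz.
49.1 MHz mod fs = 2.9 MHz.
2.9 MHz ≤ fs/2 = 7.7 MHz, appears at 2.9 MHz.
13.7 MHz > fs/2 = 7.7 MHz, folds to fs − 13.7 MHz = 1.7 MHz.
13.7 MHz and 29.1 MHz both map to 1.7 MHz.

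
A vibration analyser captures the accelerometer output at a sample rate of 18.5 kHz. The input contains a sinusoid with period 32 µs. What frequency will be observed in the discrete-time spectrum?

T = 32 µs → f = 1/T = 31.25 kHz.
31.25 kHz mod fs = 12.75 kHz.
12.75 kHz > fs/2 = 9.25 kHz, folds to fs − 12.75 kHz = 5.75 kHz.

5.75 kHz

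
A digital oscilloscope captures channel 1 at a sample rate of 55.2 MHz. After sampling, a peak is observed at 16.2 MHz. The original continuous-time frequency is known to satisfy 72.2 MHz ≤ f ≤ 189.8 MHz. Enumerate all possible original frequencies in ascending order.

Frequencies that alias to 16.2 MHz are k·fs ± 16.2 MHz for integer k ≥ 0.
k=0: 16.2 MHz.
k=1: 39 MHz, 71.4 MHz.
k=2: 94.2 MHz, 126.6 MHz.
k=3: 149.4 MHz, 181.8 MHz.
k=4: 204.6 MHz, 237 MHz.
Within [72.2 MHz, 189.8 MHz]: 94.2 MHz, 126.6 MHz, 149.4 MHz, 181.8 MHz.

94.2 MHz, 126.6 MHz, 149.4 MHz, 181.8 MHz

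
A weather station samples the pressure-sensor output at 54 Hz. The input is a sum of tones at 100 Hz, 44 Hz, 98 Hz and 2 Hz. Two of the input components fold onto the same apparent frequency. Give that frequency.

10 Hz

fs/2 = 27 Hz.
100 Hz mod fs = 46 Hz.
46 Hz > fs/2 = 27 Hz, folds to fs − 46 Hz = 8 Hz.
44 Hz > fs/2 = 27 Hz, folds to fs − 44 Hz = 10 Hz.
98 Hz mod fs = 44 Hz.
44 Hz > fs/2 = 27 Hz, folds to fs − 44 Hz = 10 Hz.
2 Hz ≤ fs/2 = 27 Hz, passes unchanged.
44 Hz and 98 Hz both map to 10 Hz.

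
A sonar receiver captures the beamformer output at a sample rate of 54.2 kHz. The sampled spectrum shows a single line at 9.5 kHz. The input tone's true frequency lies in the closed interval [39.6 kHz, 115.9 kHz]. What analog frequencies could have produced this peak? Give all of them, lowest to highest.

44.7 kHz, 63.7 kHz, 98.9 kHz

Frequencies that alias to 9.5 kHz are k·fs ± 9.5 kHz for integer k ≥ 0.
k=0: 9.5 kHz.
k=1: 44.7 kHz, 63.7 kHz.
k=2: 98.9 kHz, 117.9 kHz.
k=3: 153.1 kHz, 172.1 kHz.
Within [39.6 kHz, 115.9 kHz]: 44.7 kHz, 63.7 kHz, 98.9 kHz.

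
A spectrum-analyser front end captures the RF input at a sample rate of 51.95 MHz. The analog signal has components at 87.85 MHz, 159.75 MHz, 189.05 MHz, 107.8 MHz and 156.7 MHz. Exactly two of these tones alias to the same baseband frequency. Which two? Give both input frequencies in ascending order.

107.8 MHz, 159.75 MHz

fs/2 = 25.975 MHz.
87.85 MHz mod fs = 35.9 MHz.
35.9 MHz > fs/2 = 25.975 MHz, folds to fs − 35.9 MHz = 16.05 MHz.
159.75 MHz mod fs = 3.9 MHz.
3.9 MHz ≤ fs/2 = 25.975 MHz, appears at 3.9 MHz.
189.05 MHz mod fs = 33.2 MHz.
33.2 MHz > fs/2 = 25.975 MHz, folds to fs − 33.2 MHz = 18.75 MHz.
107.8 MHz mod fs = 3.9 MHz.
3.9 MHz ≤ fs/2 = 25.975 MHz, appears at 3.9 MHz.
156.7 MHz mod fs = 0.85 MHz.
0.85 MHz ≤ fs/2 = 25.975 MHz, appears at 0.85 MHz.
107.8 MHz and 159.75 MHz both map to 3.9 MHz.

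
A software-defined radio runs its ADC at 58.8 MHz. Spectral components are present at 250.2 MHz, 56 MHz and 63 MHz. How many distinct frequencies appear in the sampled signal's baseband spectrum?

3

fs/2 = 29.4 MHz.
250.2 MHz mod fs = 15 MHz.
15 MHz ≤ fs/2 = 29.4 MHz, appears at 15 MHz.
56 MHz > fs/2 = 29.4 MHz, folds to fs − 56 MHz = 2.8 MHz.
63 MHz mod fs = 4.2 MHz.
4.2 MHz ≤ fs/2 = 29.4 MHz, appears at 4.2 MHz.
Distinct values: {2.8 MHz, 4.2 MHz, 15 MHz} → 3.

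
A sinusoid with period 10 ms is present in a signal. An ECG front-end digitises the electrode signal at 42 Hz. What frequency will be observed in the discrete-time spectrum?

T = 10 ms → f = 1/T = 100 Hz.
100 Hz mod fs = 16 Hz.
16 Hz ≤ fs/2 = 21 Hz, appears at 16 Hz.

16 Hz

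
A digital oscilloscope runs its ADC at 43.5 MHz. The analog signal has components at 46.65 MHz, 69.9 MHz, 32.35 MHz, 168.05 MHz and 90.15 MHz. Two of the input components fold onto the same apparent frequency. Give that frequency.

fs/2 = 21.75 MHz.
46.65 MHz mod fs = 3.15 MHz.
3.15 MHz ≤ fs/2 = 21.75 MHz, appears at 3.15 MHz.
69.9 MHz mod fs = 26.4 MHz.
26.4 MHz > fs/2 = 21.75 MHz, folds to fs − 26.4 MHz = 17.1 MHz.
32.35 MHz > fs/2 = 21.75 MHz, folds to fs − 32.35 MHz = 11.15 MHz.
168.05 MHz mod fs = 37.55 MHz.
37.55 MHz > fs/2 = 21.75 MHz, folds to fs − 37.55 MHz = 5.95 MHz.
90.15 MHz mod fs = 3.15 MHz.
3.15 MHz ≤ fs/2 = 21.75 MHz, appears at 3.15 MHz.
46.65 MHz and 90.15 MHz both map to 3.15 MHz.

3.15 MHz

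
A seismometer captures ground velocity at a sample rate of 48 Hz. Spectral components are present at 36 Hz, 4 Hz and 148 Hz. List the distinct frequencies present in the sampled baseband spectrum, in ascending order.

4 Hz, 12 Hz

fs/2 = 24 Hz.
36 Hz > fs/2 = 24 Hz, folds to fs − 36 Hz = 12 Hz.
4 Hz ≤ fs/2 = 24 Hz, passes unchanged.
148 Hz mod fs = 4 Hz.
4 Hz ≤ fs/2 = 24 Hz, appears at 4 Hz.
Distinct values: {4 Hz, 12 Hz}.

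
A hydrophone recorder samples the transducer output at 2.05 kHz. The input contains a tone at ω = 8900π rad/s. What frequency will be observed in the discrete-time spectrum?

0.35 kHz

ω = 8900π rad/s → f = ω/(2π) = 4450 Hz = 4.45 kHz.
4.45 kHz mod fs = 0.35 kHz.
0.35 kHz ≤ fs/2 = 1.025 kHz, appears at 0.35 kHz.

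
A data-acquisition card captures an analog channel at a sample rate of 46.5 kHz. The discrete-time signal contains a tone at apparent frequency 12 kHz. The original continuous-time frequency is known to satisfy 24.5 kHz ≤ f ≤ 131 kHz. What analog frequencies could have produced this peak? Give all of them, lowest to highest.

34.5 kHz, 58.5 kHz, 81 kHz, 105 kHz, 127.5 kHz

Frequencies that alias to 12 kHz are k·fs ± 12 kHz for integer k ≥ 0.
k=0: 12 kHz.
k=1: 34.5 kHz, 58.5 kHz.
k=2: 81 kHz, 105 kHz.
k=3: 127.5 kHz, 151.5 kHz.
k=4: 174 kHz, 198 kHz.
Within [24.5 kHz, 131 kHz]: 34.5 kHz, 58.5 kHz, 81 kHz, 105 kHz, 127.5 kHz.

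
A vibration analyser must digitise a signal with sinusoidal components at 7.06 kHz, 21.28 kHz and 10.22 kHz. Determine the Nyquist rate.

Highest-frequency component: 21.28 kHz.
Nyquist rate = 2 × 21.28 kHz = 42.56 kHz.

42.56 kHz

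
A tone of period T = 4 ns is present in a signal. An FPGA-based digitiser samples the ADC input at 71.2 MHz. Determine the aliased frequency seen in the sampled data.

T = 4 ns → f = 1/T = 250 MHz.
250 MHz mod fs = 36.4 MHz.
36.4 MHz > fs/2 = 35.6 MHz, folds to fs − 36.4 MHz = 34.8 MHz.

34.8 MHz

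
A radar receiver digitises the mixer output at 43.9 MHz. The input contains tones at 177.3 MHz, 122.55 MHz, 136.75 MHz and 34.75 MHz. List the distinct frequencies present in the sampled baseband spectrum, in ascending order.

1.7 MHz, 5.05 MHz, 9.15 MHz

fs/2 = 21.95 MHz.
177.3 MHz mod fs = 1.7 MHz.
1.7 MHz ≤ fs/2 = 21.95 MHz, appears at 1.7 MHz.
122.55 MHz mod fs = 34.75 MHz.
34.75 MHz > fs/2 = 21.95 MHz, folds to fs − 34.75 MHz = 9.15 MHz.
136.75 MHz mod fs = 5.05 MHz.
5.05 MHz ≤ fs/2 = 21.95 MHz, appears at 5.05 MHz.
34.75 MHz > fs/2 = 21.95 MHz, folds to fs − 34.75 MHz = 9.15 MHz.
Distinct values: {1.7 MHz, 5.05 MHz, 9.15 MHz}.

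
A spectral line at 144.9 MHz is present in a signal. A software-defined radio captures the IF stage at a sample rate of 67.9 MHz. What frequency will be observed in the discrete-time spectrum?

9.1 MHz

144.9 MHz mod fs = 9.1 MHz.
9.1 MHz ≤ fs/2 = 33.95 MHz, appears at 9.1 MHz.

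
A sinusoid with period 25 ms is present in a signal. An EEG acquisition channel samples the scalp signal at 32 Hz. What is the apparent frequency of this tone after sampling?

8 Hz

T = 25 ms → f = 1/T = 40 Hz.
40 Hz mod fs = 8 Hz.
8 Hz ≤ fs/2 = 16 Hz, appears at 8 Hz.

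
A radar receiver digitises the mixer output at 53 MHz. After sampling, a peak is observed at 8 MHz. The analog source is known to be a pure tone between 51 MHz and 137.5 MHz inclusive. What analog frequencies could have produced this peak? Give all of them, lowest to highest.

Frequencies that alias to 8 MHz are k·fs ± 8 MHz for integer k ≥ 0.
k=0: 8 MHz.
k=1: 45 MHz, 61 MHz.
k=2: 98 MHz, 114 MHz.
k=3: 151 MHz, 167 MHz.
Within [51 MHz, 137.5 MHz]: 61 MHz, 98 MHz, 114 MHz.

61 MHz, 98 MHz, 114 MHz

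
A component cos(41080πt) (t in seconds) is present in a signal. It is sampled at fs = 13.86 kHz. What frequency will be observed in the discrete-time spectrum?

6.68 kHz

ω = 41080π rad/s → f = ω/(2π) = 20540 Hz = 20.54 kHz.
20.54 kHz mod fs = 6.68 kHz.
6.68 kHz ≤ fs/2 = 6.93 kHz, appears at 6.68 kHz.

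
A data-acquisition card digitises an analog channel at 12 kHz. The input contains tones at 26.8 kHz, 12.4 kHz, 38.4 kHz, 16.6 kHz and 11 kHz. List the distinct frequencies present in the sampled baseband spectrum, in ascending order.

fs/2 = 6 kHz.
26.8 kHz mod fs = 2.8 kHz.
2.8 kHz ≤ fs/2 = 6 kHz, appears at 2.8 kHz.
12.4 kHz mod fs = 0.4 kHz.
0.4 kHz ≤ fs/2 = 6 kHz, appears at 0.4 kHz.
38.4 kHz mod fs = 2.4 kHz.
2.4 kHz ≤ fs/2 = 6 kHz, appears at 2.4 kHz.
16.6 kHz mod fs = 4.6 kHz.
4.6 kHz ≤ fs/2 = 6 kHz, appears at 4.6 kHz.
11 kHz > fs/2 = 6 kHz, folds to fs − 11 kHz = 1 kHz.
Distinct values: {0.4 kHz, 1 kHz, 2.4 kHz, 2.8 kHz, 4.6 kHz}.

0.4 kHz, 1 kHz, 2.4 kHz, 2.8 kHz, 4.6 kHz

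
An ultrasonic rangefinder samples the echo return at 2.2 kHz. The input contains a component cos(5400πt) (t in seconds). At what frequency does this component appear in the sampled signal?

0.5 kHz

ω = 5400π rad/s → f = ω/(2π) = 2700 Hz = 2.7 kHz.
2.7 kHz mod fs = 0.5 kHz.
0.5 kHz ≤ fs/2 = 1.1 kHz, appears at 0.5 kHz.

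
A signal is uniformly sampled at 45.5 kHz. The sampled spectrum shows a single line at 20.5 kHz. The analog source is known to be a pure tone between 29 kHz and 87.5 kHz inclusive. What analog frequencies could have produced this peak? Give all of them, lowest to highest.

66 kHz, 70.5 kHz

Frequencies that alias to 20.5 kHz are k·fs ± 20.5 kHz for integer k ≥ 0.
k=0: 20.5 kHz.
k=1: 25 kHz, 66 kHz.
k=2: 70.5 kHz, 111.5 kHz.
k=3: 116 kHz, 157 kHz.
Within [29 kHz, 87.5 kHz]: 66 kHz, 70.5 kHz.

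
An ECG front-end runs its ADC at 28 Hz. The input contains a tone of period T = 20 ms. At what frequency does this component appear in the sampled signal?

T = 20 ms → f = 1/T = 50 Hz.
50 Hz mod fs = 22 Hz.
22 Hz > fs/2 = 14 Hz, folds to fs − 22 Hz = 6 Hz.

6 Hz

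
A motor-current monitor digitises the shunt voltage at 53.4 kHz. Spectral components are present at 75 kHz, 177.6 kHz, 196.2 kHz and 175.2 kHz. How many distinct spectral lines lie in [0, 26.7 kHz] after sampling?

3

fs/2 = 26.7 kHz.
75 kHz mod fs = 21.6 kHz.
21.6 kHz ≤ fs/2 = 26.7 kHz, appears at 21.6 kHz.
177.6 kHz mod fs = 17.4 kHz.
17.4 kHz ≤ fs/2 = 26.7 kHz, appears at 17.4 kHz.
196.2 kHz mod fs = 36 kHz.
36 kHz > fs/2 = 26.7 kHz, folds to fs − 36 kHz = 17.4 kHz.
175.2 kHz mod fs = 15 kHz.
15 kHz ≤ fs/2 = 26.7 kHz, appears at 15 kHz.
Distinct values: {15 kHz, 17.4 kHz, 21.6 kHz} → 3.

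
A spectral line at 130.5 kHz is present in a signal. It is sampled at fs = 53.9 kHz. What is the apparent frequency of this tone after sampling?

130.5 kHz mod fs = 22.7 kHz.
22.7 kHz ≤ fs/2 = 26.95 kHz, appears at 22.7 kHz.

22.7 kHz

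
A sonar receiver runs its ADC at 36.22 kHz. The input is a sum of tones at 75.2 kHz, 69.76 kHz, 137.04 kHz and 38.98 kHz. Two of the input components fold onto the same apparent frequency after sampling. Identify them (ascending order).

38.98 kHz, 75.2 kHz

fs/2 = 18.11 kHz.
75.2 kHz mod fs = 2.76 kHz.
2.76 kHz ≤ fs/2 = 18.11 kHz, appears at 2.76 kHz.
69.76 kHz mod fs = 33.54 kHz.
33.54 kHz > fs/2 = 18.11 kHz, folds to fs − 33.54 kHz = 2.68 kHz.
137.04 kHz mod fs = 28.38 kHz.
28.38 kHz > fs/2 = 18.11 kHz, folds to fs − 28.38 kHz = 7.84 kHz.
38.98 kHz mod fs = 2.76 kHz.
2.76 kHz ≤ fs/2 = 18.11 kHz, appears at 2.76 kHz.
38.98 kHz and 75.2 kHz both map to 2.76 kHz.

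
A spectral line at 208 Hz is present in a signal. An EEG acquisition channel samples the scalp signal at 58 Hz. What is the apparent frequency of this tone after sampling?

208 Hz mod fs = 34 Hz.
34 Hz > fs/2 = 29 Hz, folds to fs − 34 Hz = 24 Hz.

24 Hz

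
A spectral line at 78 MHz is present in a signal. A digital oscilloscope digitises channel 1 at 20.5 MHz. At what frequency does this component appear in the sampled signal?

78 MHz mod fs = 16.5 MHz.
16.5 MHz > fs/2 = 10.25 MHz, folds to fs − 16.5 MHz = 4 MHz.

4 MHz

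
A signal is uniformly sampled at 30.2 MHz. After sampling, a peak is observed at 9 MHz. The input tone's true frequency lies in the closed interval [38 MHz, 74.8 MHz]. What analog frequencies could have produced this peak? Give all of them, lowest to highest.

Frequencies that alias to 9 MHz are k·fs ± 9 MHz for integer k ≥ 0.
k=0: 9 MHz.
k=1: 21.2 MHz, 39.2 MHz.
k=2: 51.4 MHz, 69.4 MHz.
k=3: 81.6 MHz, 99.6 MHz.
Within [38 MHz, 74.8 MHz]: 39.2 MHz, 51.4 MHz, 69.4 MHz.

39.2 MHz, 51.4 MHz, 69.4 MHz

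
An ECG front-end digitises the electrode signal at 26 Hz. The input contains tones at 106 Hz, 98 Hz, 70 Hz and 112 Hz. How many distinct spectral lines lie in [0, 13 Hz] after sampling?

fs/2 = 13 Hz.
106 Hz mod fs = 2 Hz.
2 Hz ≤ fs/2 = 13 Hz, appears at 2 Hz.
98 Hz mod fs = 20 Hz.
20 Hz > fs/2 = 13 Hz, folds to fs − 20 Hz = 6 Hz.
70 Hz mod fs = 18 Hz.
18 Hz > fs/2 = 13 Hz, folds to fs − 18 Hz = 8 Hz.
112 Hz mod fs = 8 Hz.
8 Hz ≤ fs/2 = 13 Hz, appears at 8 Hz.
Distinct values: {2 Hz, 6 Hz, 8 Hz} → 3.

3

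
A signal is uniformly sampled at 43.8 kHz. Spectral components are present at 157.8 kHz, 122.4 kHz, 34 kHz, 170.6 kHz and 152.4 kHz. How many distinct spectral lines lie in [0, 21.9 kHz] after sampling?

fs/2 = 21.9 kHz.
157.8 kHz mod fs = 26.4 kHz.
26.4 kHz > fs/2 = 21.9 kHz, folds to fs − 26.4 kHz = 17.4 kHz.
122.4 kHz mod fs = 34.8 kHz.
34.8 kHz > fs/2 = 21.9 kHz, folds to fs − 34.8 kHz = 9 kHz.
34 kHz > fs/2 = 21.9 kHz, folds to fs − 34 kHz = 9.8 kHz.
170.6 kHz mod fs = 39.2 kHz.
39.2 kHz > fs/2 = 21.9 kHz, folds to fs − 39.2 kHz = 4.6 kHz.
152.4 kHz mod fs = 21 kHz.
21 kHz ≤ fs/2 = 21.9 kHz, appears at 21 kHz.
Distinct values: {4.6 kHz, 9 kHz, 9.8 kHz, 17.4 kHz, 21 kHz} → 5.

5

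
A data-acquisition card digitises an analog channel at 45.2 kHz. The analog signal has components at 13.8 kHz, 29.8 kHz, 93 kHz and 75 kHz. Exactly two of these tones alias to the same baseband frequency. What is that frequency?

15.4 kHz

fs/2 = 22.6 kHz.
13.8 kHz ≤ fs/2 = 22.6 kHz, passes unchanged.
29.8 kHz > fs/2 = 22.6 kHz, folds to fs − 29.8 kHz = 15.4 kHz.
93 kHz mod fs = 2.6 kHz.
2.6 kHz ≤ fs/2 = 22.6 kHz, appears at 2.6 kHz.
75 kHz mod fs = 29.8 kHz.
29.8 kHz > fs/2 = 22.6 kHz, folds to fs − 29.8 kHz = 15.4 kHz.
29.8 kHz and 75 kHz both map to 15.4 kHz.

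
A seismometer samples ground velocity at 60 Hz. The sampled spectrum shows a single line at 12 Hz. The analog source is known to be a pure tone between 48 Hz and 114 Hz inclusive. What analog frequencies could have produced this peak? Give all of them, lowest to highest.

Frequencies that alias to 12 Hz are k·fs ± 12 Hz for integer k ≥ 0.
k=0: 12 Hz.
k=1: 48 Hz, 72 Hz.
k=2: 108 Hz, 132 Hz.
k=3: 168 Hz, 192 Hz.
Within [48 Hz, 114 Hz]: 48 Hz, 72 Hz, 108 Hz.

48 Hz, 72 Hz, 108 Hz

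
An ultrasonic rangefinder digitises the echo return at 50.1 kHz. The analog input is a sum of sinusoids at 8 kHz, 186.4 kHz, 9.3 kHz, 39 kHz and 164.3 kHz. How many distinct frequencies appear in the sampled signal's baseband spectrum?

fs/2 = 25.05 kHz.
8 kHz ≤ fs/2 = 25.05 kHz, passes unchanged.
186.4 kHz mod fs = 36.1 kHz.
36.1 kHz > fs/2 = 25.05 kHz, folds to fs − 36.1 kHz = 14 kHz.
9.3 kHz ≤ fs/2 = 25.05 kHz, passes unchanged.
39 kHz > fs/2 = 25.05 kHz, folds to fs − 39 kHz = 11.1 kHz.
164.3 kHz mod fs = 14 kHz.
14 kHz ≤ fs/2 = 25.05 kHz, appears at 14 kHz.
Distinct values: {8 kHz, 9.3 kHz, 11.1 kHz, 14 kHz} → 4.

4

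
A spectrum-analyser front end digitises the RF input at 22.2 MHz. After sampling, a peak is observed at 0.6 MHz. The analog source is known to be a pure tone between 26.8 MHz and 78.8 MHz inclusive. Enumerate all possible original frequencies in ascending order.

Frequencies that alias to 0.6 MHz are k·fs ± 0.6 MHz for integer k ≥ 0.
k=0: 0.6 MHz.
k=1: 21.6 MHz, 22.8 MHz.
k=2: 43.8 MHz, 45 MHz.
k=3: 66 MHz, 67.2 MHz.
k=4: 88.2 MHz, 89.4 MHz.
Within [26.8 MHz, 78.8 MHz]: 43.8 MHz, 45 MHz, 66 MHz, 67.2 MHz.

43.8 MHz, 45 MHz, 66 MHz, 67.2 MHz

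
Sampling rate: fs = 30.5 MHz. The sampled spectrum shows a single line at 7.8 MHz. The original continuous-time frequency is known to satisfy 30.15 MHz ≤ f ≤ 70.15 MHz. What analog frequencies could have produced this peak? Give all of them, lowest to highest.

Frequencies that alias to 7.8 MHz are k·fs ± 7.8 MHz for integer k ≥ 0.
k=0: 7.8 MHz.
k=1: 22.7 MHz, 38.3 MHz.
k=2: 53.2 MHz, 68.8 MHz.
k=3: 83.7 MHz, 99.3 MHz.
Within [30.15 MHz, 70.15 MHz]: 38.3 MHz, 53.2 MHz, 68.8 MHz.

38.3 MHz, 53.2 MHz, 68.8 MHz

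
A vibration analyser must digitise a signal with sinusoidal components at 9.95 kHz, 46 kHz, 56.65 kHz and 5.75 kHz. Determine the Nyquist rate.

Highest-frequency component: 56.65 kHz.
Nyquist rate = 2 × 56.65 kHz = 113.3 kHz.

113.3 kHz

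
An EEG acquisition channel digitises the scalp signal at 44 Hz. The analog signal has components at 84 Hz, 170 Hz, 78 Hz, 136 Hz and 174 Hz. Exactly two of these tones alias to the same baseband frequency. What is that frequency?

fs/2 = 22 Hz.
84 Hz mod fs = 40 Hz.
40 Hz > fs/2 = 22 Hz, folds to fs − 40 Hz = 4 Hz.
170 Hz mod fs = 38 Hz.
38 Hz > fs/2 = 22 Hz, folds to fs − 38 Hz = 6 Hz.
78 Hz mod fs = 34 Hz.
34 Hz > fs/2 = 22 Hz, folds to fs − 34 Hz = 10 Hz.
136 Hz mod fs = 4 Hz.
4 Hz ≤ fs/2 = 22 Hz, appears at 4 Hz.
174 Hz mod fs = 42 Hz.
42 Hz > fs/2 = 22 Hz, folds to fs − 42 Hz = 2 Hz.
84 Hz and 136 Hz both map to 4 Hz.

4 Hz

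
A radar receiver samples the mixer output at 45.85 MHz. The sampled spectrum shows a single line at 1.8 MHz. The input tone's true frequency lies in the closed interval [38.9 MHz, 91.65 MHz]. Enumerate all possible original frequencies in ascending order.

44.05 MHz, 47.65 MHz, 89.9 MHz

Frequencies that alias to 1.8 MHz are k·fs ± 1.8 MHz for integer k ≥ 0.
k=0: 1.8 MHz.
k=1: 44.05 MHz, 47.65 MHz.
k=2: 89.9 MHz, 93.5 MHz.
k=3: 135.75 MHz, 139.35 MHz.
Within [38.9 MHz, 91.65 MHz]: 44.05 MHz, 47.65 MHz, 89.9 MHz.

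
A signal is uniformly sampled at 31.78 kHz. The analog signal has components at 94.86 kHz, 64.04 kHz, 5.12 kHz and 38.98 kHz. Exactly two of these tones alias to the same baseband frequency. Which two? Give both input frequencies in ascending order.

64.04 kHz, 94.86 kHz

fs/2 = 15.89 kHz.
94.86 kHz mod fs = 31.3 kHz.
31.3 kHz > fs/2 = 15.89 kHz, folds to fs − 31.3 kHz = 0.48 kHz.
64.04 kHz mod fs = 0.48 kHz.
0.48 kHz ≤ fs/2 = 15.89 kHz, appears at 0.48 kHz.
5.12 kHz ≤ fs/2 = 15.89 kHz, passes unchanged.
38.98 kHz mod fs = 7.2 kHz.
7.2 kHz ≤ fs/2 = 15.89 kHz, appears at 7.2 kHz.
64.04 kHz and 94.86 kHz both map to 0.48 kHz.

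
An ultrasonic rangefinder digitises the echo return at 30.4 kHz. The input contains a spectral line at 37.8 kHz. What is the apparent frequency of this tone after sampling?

37.8 kHz mod fs = 7.4 kHz.
7.4 kHz ≤ fs/2 = 15.2 kHz, appears at 7.4 kHz.

7.4 kHz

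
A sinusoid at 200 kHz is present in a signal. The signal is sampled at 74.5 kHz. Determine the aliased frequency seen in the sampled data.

200 kHz mod fs = 51 kHz.
51 kHz > fs/2 = 37.25 kHz, folds to fs − 51 kHz = 23.5 kHz.

23.5 kHz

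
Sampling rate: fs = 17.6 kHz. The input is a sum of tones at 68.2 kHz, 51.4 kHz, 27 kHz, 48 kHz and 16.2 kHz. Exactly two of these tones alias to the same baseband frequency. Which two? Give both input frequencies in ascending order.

16.2 kHz, 51.4 kHz

fs/2 = 8.8 kHz.
68.2 kHz mod fs = 15.4 kHz.
15.4 kHz > fs/2 = 8.8 kHz, folds to fs − 15.4 kHz = 2.2 kHz.
51.4 kHz mod fs = 16.2 kHz.
16.2 kHz > fs/2 = 8.8 kHz, folds to fs − 16.2 kHz = 1.4 kHz.
27 kHz mod fs = 9.4 kHz.
9.4 kHz > fs/2 = 8.8 kHz, folds to fs − 9.4 kHz = 8.2 kHz.
48 kHz mod fs = 12.8 kHz.
12.8 kHz > fs/2 = 8.8 kHz, folds to fs − 12.8 kHz = 4.8 kHz.
16.2 kHz > fs/2 = 8.8 kHz, folds to fs − 16.2 kHz = 1.4 kHz.
16.2 kHz and 51.4 kHz both map to 1.4 kHz.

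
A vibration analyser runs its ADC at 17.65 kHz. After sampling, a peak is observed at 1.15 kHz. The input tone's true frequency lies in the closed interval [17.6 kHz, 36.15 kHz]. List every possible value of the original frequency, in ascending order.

Frequencies that alias to 1.15 kHz are k·fs ± 1.15 kHz for integer k ≥ 0.
k=0: 1.15 kHz.
k=1: 16.5 kHz, 18.8 kHz.
k=2: 34.15 kHz, 36.45 kHz.
k=3: 51.8 kHz, 54.1 kHz.
Within [17.6 kHz, 36.15 kHz]: 18.8 kHz, 34.15 kHz.

18.8 kHz, 34.15 kHz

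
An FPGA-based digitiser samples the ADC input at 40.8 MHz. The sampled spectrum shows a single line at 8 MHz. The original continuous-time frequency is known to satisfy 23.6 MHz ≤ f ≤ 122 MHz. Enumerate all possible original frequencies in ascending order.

32.8 MHz, 48.8 MHz, 73.6 MHz, 89.6 MHz, 114.4 MHz

Frequencies that alias to 8 MHz are k·fs ± 8 MHz for integer k ≥ 0.
k=0: 8 MHz.
k=1: 32.8 MHz, 48.8 MHz.
k=2: 73.6 MHz, 89.6 MHz.
k=3: 114.4 MHz, 130.4 MHz.
k=4: 155.2 MHz, 171.2 MHz.
Within [23.6 MHz, 122 MHz]: 32.8 MHz, 48.8 MHz, 73.6 MHz, 89.6 MHz, 114.4 MHz.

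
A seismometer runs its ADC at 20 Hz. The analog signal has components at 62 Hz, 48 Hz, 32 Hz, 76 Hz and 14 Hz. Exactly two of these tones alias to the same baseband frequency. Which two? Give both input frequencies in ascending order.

fs/2 = 10 Hz.
62 Hz mod fs = 2 Hz.
2 Hz ≤ fs/2 = 10 Hz, appears at 2 Hz.
48 Hz mod fs = 8 Hz.
8 Hz ≤ fs/2 = 10 Hz, appears at 8 Hz.
32 Hz mod fs = 12 Hz.
12 Hz > fs/2 = 10 Hz, folds to fs − 12 Hz = 8 Hz.
76 Hz mod fs = 16 Hz.
16 Hz > fs/2 = 10 Hz, folds to fs − 16 Hz = 4 Hz.
14 Hz > fs/2 = 10 Hz, folds to fs − 14 Hz = 6 Hz.
32 Hz and 48 Hz both map to 8 Hz.

32 Hz, 48 Hz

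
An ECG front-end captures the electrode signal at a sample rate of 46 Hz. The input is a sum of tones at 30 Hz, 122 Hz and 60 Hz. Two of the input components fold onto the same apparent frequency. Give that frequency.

16 Hz

fs/2 = 23 Hz.
30 Hz > fs/2 = 23 Hz, folds to fs − 30 Hz = 16 Hz.
122 Hz mod fs = 30 Hz.
30 Hz > fs/2 = 23 Hz, folds to fs − 30 Hz = 16 Hz.
60 Hz mod fs = 14 Hz.
14 Hz ≤ fs/2 = 23 Hz, appears at 14 Hz.
30 Hz and 122 Hz both map to 16 Hz.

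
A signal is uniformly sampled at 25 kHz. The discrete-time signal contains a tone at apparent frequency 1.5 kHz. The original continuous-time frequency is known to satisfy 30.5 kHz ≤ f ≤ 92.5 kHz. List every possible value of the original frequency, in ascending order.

48.5 kHz, 51.5 kHz, 73.5 kHz, 76.5 kHz

Frequencies that alias to 1.5 kHz are k·fs ± 1.5 kHz for integer k ≥ 0.
k=0: 1.5 kHz.
k=1: 23.5 kHz, 26.5 kHz.
k=2: 48.5 kHz, 51.5 kHz.
k=3: 73.5 kHz, 76.5 kHz.
k=4: 98.5 kHz, 101.5 kHz.
Within [30.5 kHz, 92.5 kHz]: 48.5 kHz, 51.5 kHz, 73.5 kHz, 76.5 kHz.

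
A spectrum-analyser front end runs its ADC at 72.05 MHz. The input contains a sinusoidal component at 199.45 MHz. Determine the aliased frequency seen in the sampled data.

199.45 MHz mod fs = 55.35 MHz.
55.35 MHz > fs/2 = 36.025 MHz, folds to fs − 55.35 MHz = 16.7 MHz.

16.7 MHz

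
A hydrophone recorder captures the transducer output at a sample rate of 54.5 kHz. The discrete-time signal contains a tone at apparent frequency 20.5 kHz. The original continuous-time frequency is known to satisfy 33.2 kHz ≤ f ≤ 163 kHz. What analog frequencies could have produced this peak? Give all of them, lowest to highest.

34 kHz, 75 kHz, 88.5 kHz, 129.5 kHz, 143 kHz

Frequencies that alias to 20.5 kHz are k·fs ± 20.5 kHz for integer k ≥ 0.
k=0: 20.5 kHz.
k=1: 34 kHz, 75 kHz.
k=2: 88.5 kHz, 129.5 kHz.
k=3: 143 kHz, 184 kHz.
k=4: 197.5 kHz, 238.5 kHz.
Within [33.2 kHz, 163 kHz]: 34 kHz, 75 kHz, 88.5 kHz, 129.5 kHz, 143 kHz.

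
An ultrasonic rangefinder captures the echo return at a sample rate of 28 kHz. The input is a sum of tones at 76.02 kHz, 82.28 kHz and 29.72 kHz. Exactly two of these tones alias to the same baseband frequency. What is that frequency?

fs/2 = 14 kHz.
76.02 kHz mod fs = 20.02 kHz.
20.02 kHz > fs/2 = 14 kHz, folds to fs − 20.02 kHz = 7.98 kHz.
82.28 kHz mod fs = 26.28 kHz.
26.28 kHz > fs/2 = 14 kHz, folds to fs − 26.28 kHz = 1.72 kHz.
29.72 kHz mod fs = 1.72 kHz.
1.72 kHz ≤ fs/2 = 14 kHz, appears at 1.72 kHz.
29.72 kHz and 82.28 kHz both map to 1.72 kHz.

1.72 kHz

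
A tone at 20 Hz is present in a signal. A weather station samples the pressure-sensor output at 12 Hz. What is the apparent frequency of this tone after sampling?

4 Hz

20 Hz mod fs = 8 Hz.
8 Hz > fs/2 = 6 Hz, folds to fs − 8 Hz = 4 Hz.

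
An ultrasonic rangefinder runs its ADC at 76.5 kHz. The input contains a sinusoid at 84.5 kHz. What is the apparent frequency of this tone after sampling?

84.5 kHz mod fs = 8 kHz.
8 kHz ≤ fs/2 = 38.25 kHz, appears at 8 kHz.

8 kHz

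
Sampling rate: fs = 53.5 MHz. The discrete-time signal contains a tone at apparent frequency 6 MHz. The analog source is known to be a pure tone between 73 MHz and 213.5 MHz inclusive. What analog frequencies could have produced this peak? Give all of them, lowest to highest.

101 MHz, 113 MHz, 154.5 MHz, 166.5 MHz, 208 MHz

Frequencies that alias to 6 MHz are k·fs ± 6 MHz for integer k ≥ 0.
k=0: 6 MHz.
k=1: 47.5 MHz, 59.5 MHz.
k=2: 101 MHz, 113 MHz.
k=3: 154.5 MHz, 166.5 MHz.
k=4: 208 MHz, 220 MHz.
k=5: 261.5 MHz, 273.5 MHz.
Within [73 MHz, 213.5 MHz]: 101 MHz, 113 MHz, 154.5 MHz, 166.5 MHz, 208 MHz.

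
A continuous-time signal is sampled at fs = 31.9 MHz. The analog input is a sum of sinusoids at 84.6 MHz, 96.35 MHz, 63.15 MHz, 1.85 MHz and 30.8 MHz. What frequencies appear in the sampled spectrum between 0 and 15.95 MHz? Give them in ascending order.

fs/2 = 15.95 MHz.
84.6 MHz mod fs = 20.8 MHz.
20.8 MHz > fs/2 = 15.95 MHz, folds to fs − 20.8 MHz = 11.1 MHz.
96.35 MHz mod fs = 0.65 MHz.
0.65 MHz ≤ fs/2 = 15.95 MHz, appears at 0.65 MHz.
63.15 MHz mod fs = 31.25 MHz.
31.25 MHz > fs/2 = 15.95 MHz, folds to fs − 31.25 MHz = 0.65 MHz.
1.85 MHz ≤ fs/2 = 15.95 MHz, passes unchanged.
30.8 MHz > fs/2 = 15.95 MHz, folds to fs − 30.8 MHz = 1.1 MHz.
Distinct values: {0.65 MHz, 1.1 MHz, 1.85 MHz, 11.1 MHz}.

0.65 MHz, 1.1 MHz, 1.85 MHz, 11.1 MHz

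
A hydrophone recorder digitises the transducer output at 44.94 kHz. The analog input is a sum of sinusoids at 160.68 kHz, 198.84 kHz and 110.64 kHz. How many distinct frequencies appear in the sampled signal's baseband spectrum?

fs/2 = 22.47 kHz.
160.68 kHz mod fs = 25.86 kHz.
25.86 kHz > fs/2 = 22.47 kHz, folds to fs − 25.86 kHz = 19.08 kHz.
198.84 kHz mod fs = 19.08 kHz.
19.08 kHz ≤ fs/2 = 22.47 kHz, appears at 19.08 kHz.
110.64 kHz mod fs = 20.76 kHz.
20.76 kHz ≤ fs/2 = 22.47 kHz, appears at 20.76 kHz.
Distinct values: {19.08 kHz, 20.76 kHz} → 2.

2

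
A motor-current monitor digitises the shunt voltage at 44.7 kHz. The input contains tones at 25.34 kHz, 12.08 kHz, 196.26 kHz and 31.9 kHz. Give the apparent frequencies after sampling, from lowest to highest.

fs/2 = 22.35 kHz.
25.34 kHz > fs/2 = 22.35 kHz, folds to fs − 25.34 kHz = 19.36 kHz.
12.08 kHz ≤ fs/2 = 22.35 kHz, passes unchanged.
196.26 kHz mod fs = 17.46 kHz.
17.46 kHz ≤ fs/2 = 22.35 kHz, appears at 17.46 kHz.
31.9 kHz > fs/2 = 22.35 kHz, folds to fs − 31.9 kHz = 12.8 kHz.
Distinct values: {12.08 kHz, 12.8 kHz, 17.46 kHz, 19.36 kHz}.

12.08 kHz, 12.8 kHz, 17.46 kHz, 19.36 kHz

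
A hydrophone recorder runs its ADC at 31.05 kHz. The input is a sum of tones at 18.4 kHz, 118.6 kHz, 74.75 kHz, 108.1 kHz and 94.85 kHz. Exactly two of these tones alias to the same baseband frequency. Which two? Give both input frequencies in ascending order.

18.4 kHz, 74.75 kHz

fs/2 = 15.525 kHz.
18.4 kHz > fs/2 = 15.525 kHz, folds to fs − 18.4 kHz = 12.65 kHz.
118.6 kHz mod fs = 25.45 kHz.
25.45 kHz > fs/2 = 15.525 kHz, folds to fs − 25.45 kHz = 5.6 kHz.
74.75 kHz mod fs = 12.65 kHz.
12.65 kHz ≤ fs/2 = 15.525 kHz, appears at 12.65 kHz.
108.1 kHz mod fs = 14.95 kHz.
14.95 kHz ≤ fs/2 = 15.525 kHz, appears at 14.95 kHz.
94.85 kHz mod fs = 1.7 kHz.
1.7 kHz ≤ fs/2 = 15.525 kHz, appears at 1.7 kHz.
18.4 kHz and 74.75 kHz both map to 12.65 kHz.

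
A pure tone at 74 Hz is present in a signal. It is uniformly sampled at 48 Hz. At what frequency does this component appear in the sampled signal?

74 Hz mod fs = 26 Hz.
26 Hz > fs/2 = 24 Hz, folds to fs − 26 Hz = 22 Hz.

22 Hz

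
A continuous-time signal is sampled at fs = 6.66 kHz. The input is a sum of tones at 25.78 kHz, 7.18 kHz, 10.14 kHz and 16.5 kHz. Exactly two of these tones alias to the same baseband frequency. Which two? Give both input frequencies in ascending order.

10.14 kHz, 16.5 kHz

fs/2 = 3.33 kHz.
25.78 kHz mod fs = 5.8 kHz.
5.8 kHz > fs/2 = 3.33 kHz, folds to fs − 5.8 kHz = 0.86 kHz.
7.18 kHz mod fs = 0.52 kHz.
0.52 kHz ≤ fs/2 = 3.33 kHz, appears at 0.52 kHz.
10.14 kHz mod fs = 3.48 kHz.
3.48 kHz > fs/2 = 3.33 kHz, folds to fs − 3.48 kHz = 3.18 kHz.
16.5 kHz mod fs = 3.18 kHz.
3.18 kHz ≤ fs/2 = 3.33 kHz, appears at 3.18 kHz.
10.14 kHz and 16.5 kHz both map to 3.18 kHz.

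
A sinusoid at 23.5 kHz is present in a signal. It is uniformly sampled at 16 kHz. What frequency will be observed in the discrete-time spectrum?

23.5 kHz mod fs = 7.5 kHz.
7.5 kHz ≤ fs/2 = 8 kHz, appears at 7.5 kHz.

7.5 kHz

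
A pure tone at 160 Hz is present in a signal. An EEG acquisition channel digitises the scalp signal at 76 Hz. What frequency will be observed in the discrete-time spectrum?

8 Hz

160 Hz mod fs = 8 Hz.
8 Hz ≤ fs/2 = 38 Hz, appears at 8 Hz.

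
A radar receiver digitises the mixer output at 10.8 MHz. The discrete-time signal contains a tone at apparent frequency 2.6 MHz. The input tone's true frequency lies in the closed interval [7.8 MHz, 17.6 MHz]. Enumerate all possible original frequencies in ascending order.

8.2 MHz, 13.4 MHz

Frequencies that alias to 2.6 MHz are k·fs ± 2.6 MHz for integer k ≥ 0.
k=0: 2.6 MHz.
k=1: 8.2 MHz, 13.4 MHz.
k=2: 19 MHz, 24.2 MHz.
Within [7.8 MHz, 17.6 MHz]: 8.2 MHz, 13.4 MHz.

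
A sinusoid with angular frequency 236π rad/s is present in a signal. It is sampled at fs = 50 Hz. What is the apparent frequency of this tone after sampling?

18 Hz

ω = 236π rad/s → f = ω/(2π) = 118 Hz.
118 Hz mod fs = 18 Hz.
18 Hz ≤ fs/2 = 25 Hz, appears at 18 Hz.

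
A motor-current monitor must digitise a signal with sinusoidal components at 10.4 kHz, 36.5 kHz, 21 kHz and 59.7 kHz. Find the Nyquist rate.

119.4 kHz

Highest-frequency component: 59.7 kHz.
Nyquist rate = 2 × 59.7 kHz = 119.4 kHz.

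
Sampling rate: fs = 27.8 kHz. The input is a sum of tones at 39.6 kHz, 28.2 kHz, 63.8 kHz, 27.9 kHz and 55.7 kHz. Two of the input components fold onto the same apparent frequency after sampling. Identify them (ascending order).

27.9 kHz, 55.7 kHz

fs/2 = 13.9 kHz.
39.6 kHz mod fs = 11.8 kHz.
11.8 kHz ≤ fs/2 = 13.9 kHz, appears at 11.8 kHz.
28.2 kHz mod fs = 0.4 kHz.
0.4 kHz ≤ fs/2 = 13.9 kHz, appears at 0.4 kHz.
63.8 kHz mod fs = 8.2 kHz.
8.2 kHz ≤ fs/2 = 13.9 kHz, appears at 8.2 kHz.
27.9 kHz mod fs = 0.1 kHz.
0.1 kHz ≤ fs/2 = 13.9 kHz, appears at 0.1 kHz.
55.7 kHz mod fs = 0.1 kHz.
0.1 kHz ≤ fs/2 = 13.9 kHz, appears at 0.1 kHz.
27.9 kHz and 55.7 kHz both map to 0.1 kHz.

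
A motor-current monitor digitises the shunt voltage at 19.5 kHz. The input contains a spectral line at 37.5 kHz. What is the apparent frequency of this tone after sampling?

1.5 kHz

37.5 kHz mod fs = 18 kHz.
18 kHz > fs/2 = 9.75 kHz, folds to fs − 18 kHz = 1.5 kHz.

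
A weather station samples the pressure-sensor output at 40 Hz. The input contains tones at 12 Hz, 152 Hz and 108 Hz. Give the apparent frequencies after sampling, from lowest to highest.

8 Hz, 12 Hz

fs/2 = 20 Hz.
12 Hz ≤ fs/2 = 20 Hz, passes unchanged.
152 Hz mod fs = 32 Hz.
32 Hz > fs/2 = 20 Hz, folds to fs − 32 Hz = 8 Hz.
108 Hz mod fs = 28 Hz.
28 Hz > fs/2 = 20 Hz, folds to fs − 28 Hz = 12 Hz.
Distinct values: {8 Hz, 12 Hz}.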